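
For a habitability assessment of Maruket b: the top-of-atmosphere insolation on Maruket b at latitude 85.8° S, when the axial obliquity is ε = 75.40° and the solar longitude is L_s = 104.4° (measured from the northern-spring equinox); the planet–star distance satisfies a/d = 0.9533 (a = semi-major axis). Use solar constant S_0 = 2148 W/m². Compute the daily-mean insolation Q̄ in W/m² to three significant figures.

Solar declination: sin δ = sin ε · sin L_s = sin 75.40° × sin 104.4° = 0.93731, so δ = +69.604°.
cos h₀ = −tan(-85.8°) tan(+69.604°) = 36.6241 ≥ 1 ⇒ polar night, h₀ = 0 and Q̄ = 0.
Inverse-square distance factor (a/d)² = 0.9533² = 0.908781.

Q̄ ≈ 0.00 W/m²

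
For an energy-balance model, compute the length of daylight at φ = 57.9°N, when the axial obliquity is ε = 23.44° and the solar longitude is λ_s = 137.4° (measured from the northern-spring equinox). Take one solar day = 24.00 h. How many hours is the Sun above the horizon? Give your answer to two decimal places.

Solar declination: sin δ = sin ε · sin λ_s = sin 23.44° × sin 137.4° = 0.26925, so δ = +15.620°.
cos H₀ = −tan φ · tan δ = −tan(+57.9°) × tan(+15.620°) = -0.4457, so H₀ = 2.0327 rad = 116.47°.
Daylight = 2H₀/(2π) × 24.00 h = (2.0327/π) × 24.00 = 15.53 h.

15.53 h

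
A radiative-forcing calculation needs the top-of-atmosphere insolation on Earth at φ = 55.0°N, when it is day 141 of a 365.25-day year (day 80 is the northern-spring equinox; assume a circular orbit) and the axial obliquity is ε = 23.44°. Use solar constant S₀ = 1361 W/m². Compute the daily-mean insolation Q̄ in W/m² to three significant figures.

Q̄ ≈ 458 W/m²

Solar longitude: λ_s = 360° × (141 − 80)/365.25 = 60.123°.
sin δ = sin 23.44° × sin 60.123° = 0.34492, so δ = +20.177°.
cos H₀ = −tan(+55.0°) tan(+20.177°) = -0.5248, H₀ = 2.1233 rad.
Bracket: H₀ sin φ sin δ + cos φ cos δ sin H₀ = 2.1233×0.81915×0.34492 + 0.57358×0.93863×0.85122 = 0.599920 + 0.458279 = 1.058199.
Q̄ = (S₀/π) × [bracket] = (1361/π) × 1.058199 = 458.4 W/m².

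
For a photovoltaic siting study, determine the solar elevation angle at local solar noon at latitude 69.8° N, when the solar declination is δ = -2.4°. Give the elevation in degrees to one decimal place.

17.8°

At local noon the hour angle is zero, so the zenith angle equals |φ − δ| = |+69.8° − (-2.400°)| = 72.200°.
Elevation = 90° − 72.200° = 17.8°.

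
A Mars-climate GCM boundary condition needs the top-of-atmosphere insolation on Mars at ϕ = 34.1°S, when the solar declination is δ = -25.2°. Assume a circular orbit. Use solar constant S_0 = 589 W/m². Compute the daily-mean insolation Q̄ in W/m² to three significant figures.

Q̄ ≈ 218 W/m²

cos h₀ = −tan(-34.1°) tan(-25.200°) = -0.3186, h₀ = 1.8950 rad.
Bracket: h₀ sin ϕ sin δ + cos ϕ cos δ sin h₀ = 1.8950×-0.56064×-0.42578 + 0.82806×0.90483×0.94789 = 0.452354 + 0.710210 = 1.162564.
Q̄ = (S_0/π) × [bracket] = (589/π) × 1.162564 = 218.0 W/m².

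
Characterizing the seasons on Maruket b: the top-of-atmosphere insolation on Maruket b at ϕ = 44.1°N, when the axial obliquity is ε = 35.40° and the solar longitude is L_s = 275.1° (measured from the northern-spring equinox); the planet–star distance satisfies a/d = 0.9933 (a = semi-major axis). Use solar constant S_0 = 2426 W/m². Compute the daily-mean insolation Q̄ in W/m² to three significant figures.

Q̄ ≈ 75.9 W/m²

Solar declination: sin δ = sin ε · sin L_s = sin 35.40° × sin 275.1° = -0.57699, so δ = -35.239°.
cos h₀ = −tan(+44.1°) tan(-35.239°) = 0.6846, h₀ = 0.8168 rad.
Bracket: h₀ sin ϕ sin δ + cos ϕ cos δ sin h₀ = 0.8168×0.69591×-0.57699 + 0.71813×0.81675×0.72893 = -0.327972 + 0.427541 = 0.099569.
Inverse-square distance factor (a/d)² = 0.9933² = 0.986645.
Q̄ = (S_0/π) × 0.986645 × [bracket] = (2426/π) × 0.986645 × 0.099569 = 75.86 W/m².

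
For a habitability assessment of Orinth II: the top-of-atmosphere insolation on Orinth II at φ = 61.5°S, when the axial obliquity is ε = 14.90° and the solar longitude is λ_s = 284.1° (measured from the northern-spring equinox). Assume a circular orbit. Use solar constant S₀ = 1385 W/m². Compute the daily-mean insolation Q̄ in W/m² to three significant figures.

Q̄ ≈ 379 W/m²

Solar declination: sin δ = sin ε · sin λ_s = sin 14.90° × sin 284.1° = -0.24939, so δ = -14.441°.
cos H₀ = −tan(-61.5°) tan(-14.441°) = -0.4743, H₀ = 2.0650 rad.
Bracket: H₀ sin φ sin δ + cos φ cos δ sin H₀ = 2.0650×-0.87882×-0.24939 + 0.47716×0.96840×0.88036 = 0.452584 + 0.406798 = 0.859382.
Q̄ = (S₀/π) × [bracket] = (1385/π) × 0.859382 = 378.9 W/m².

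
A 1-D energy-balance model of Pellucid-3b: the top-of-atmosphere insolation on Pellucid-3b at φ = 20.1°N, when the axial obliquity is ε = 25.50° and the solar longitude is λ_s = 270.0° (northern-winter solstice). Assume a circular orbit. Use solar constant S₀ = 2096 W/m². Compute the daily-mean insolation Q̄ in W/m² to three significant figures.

Solar declination: sin δ = sin ε · sin λ_s = sin 25.50° × sin 270.0° = -0.43051, so δ = -25.500°.
cos H₀ = −tan(+20.1°) tan(-25.500°) = 0.1745, H₀ = 1.3953 rad.
Bracket: H₀ sin φ sin δ + cos φ cos δ sin H₀ = 1.3953×0.34366×-0.43051 + 0.93909×0.90259×0.98465 = -0.206433 + 0.834602 = 0.628169.
Q̄ = (S₀/π) × [bracket] = (2096/π) × 0.628169 = 419.1 W/m².

Q̄ ≈ 419 W/m²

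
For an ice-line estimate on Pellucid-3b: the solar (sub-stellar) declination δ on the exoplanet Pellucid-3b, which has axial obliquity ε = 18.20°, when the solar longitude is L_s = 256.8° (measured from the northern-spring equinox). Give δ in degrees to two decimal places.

sin δ = sin ε · sin L_s = sin 18.20° × sin 256.8° = -0.304083.
δ = arcsin(-0.304083) = -17.70°.

δ = -17.70°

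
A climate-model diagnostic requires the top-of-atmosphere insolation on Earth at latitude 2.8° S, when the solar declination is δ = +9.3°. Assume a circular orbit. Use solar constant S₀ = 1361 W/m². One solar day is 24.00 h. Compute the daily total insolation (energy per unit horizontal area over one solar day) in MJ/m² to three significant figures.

36.4 MJ/m²

cos H₀ = −tan(-2.8°) tan(+9.300°) = 0.0080, H₀ = 1.5628 rad.
Bracket: H₀ sin φ sin δ + cos φ cos δ sin H₀ = 1.5628×-0.04885×0.16160 + 0.99881×0.98686×0.99997 = -0.012337 + 0.985656 = 0.973319.
Q̄ = (S₀/π) × [bracket] = (1361/π) × 0.973319 = 421.66 W/m².
Daily total = Q̄ × 24.00 h × 3600 s/h = 421.66 × 24.00 × 3600 / 10⁶ = 36.43 MJ/m².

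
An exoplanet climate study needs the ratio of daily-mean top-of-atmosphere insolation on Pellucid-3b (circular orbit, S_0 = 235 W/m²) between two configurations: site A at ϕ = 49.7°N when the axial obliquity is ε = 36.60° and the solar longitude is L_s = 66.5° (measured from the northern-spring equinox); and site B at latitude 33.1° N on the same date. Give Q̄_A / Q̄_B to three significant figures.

Q̄_A / Q̄_B ≈ 1.11

— Configuration A (ϕ=+49.7°):
Solar declination: sin δ = sin ε · sin L_s = sin 36.60° × sin 66.5° = 0.54677, so δ = +33.146°.
cos h₀ = −tan(+49.7°) tan(+33.146°) = -0.7700, h₀ = 2.4497 rad.
Bracket: h₀ sin ϕ sin δ + cos ϕ cos δ sin h₀ = 2.4497×0.76267×0.54677 + 0.64679×0.83728×0.63800 = 1.021537 + 0.345505 = 1.367042.
Q̄ = (S_0/π) × [bracket] = (235/π) × 1.367042 = 102.26 W/m².
— Configuration B (ϕ=+33.1°):
cos h₀ = −tan(+33.1°) tan(+33.146°) = -0.4257, h₀ = 2.0105 rad.
Bracket: h₀ sin ϕ sin δ + cos ϕ cos δ sin h₀ = 2.0105×0.54610×0.54677 + 0.83772×0.83728×0.90486 = 0.600317 + 0.634674 = 1.234991.
Q̄ = (S_0/π) × [bracket] = (235/π) × 1.234991 = 92.381 W/m².
Ratio Q̄_A / Q̄_B = 102.26 / 92.381 = 1.107.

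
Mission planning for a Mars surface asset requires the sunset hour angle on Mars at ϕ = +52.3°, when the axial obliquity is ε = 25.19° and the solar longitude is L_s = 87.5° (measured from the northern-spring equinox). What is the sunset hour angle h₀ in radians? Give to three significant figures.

Solar declination: sin δ = sin ε · sin L_s = sin 25.19° × sin 87.5° = 0.42522, so δ = +25.164°.
cos h₀ = −tan ϕ · tan δ = −tan(+52.3°) × tan(+25.164°) = -0.6079, so h₀ = 2.2242 rad = 127.43°.

h₀ = 2.22 rad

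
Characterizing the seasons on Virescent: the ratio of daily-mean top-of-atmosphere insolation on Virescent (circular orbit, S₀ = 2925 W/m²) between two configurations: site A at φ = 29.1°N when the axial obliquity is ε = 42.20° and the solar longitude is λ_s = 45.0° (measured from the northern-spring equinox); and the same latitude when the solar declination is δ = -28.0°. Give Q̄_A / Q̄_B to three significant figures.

— Configuration A (φ=+29.1°):
Solar declination: sin δ = sin ε · sin λ_s = sin 42.20° × sin 45.0° = 0.47498, so δ = +28.358°.
cos H₀ = −tan(+29.1°) tan(+28.358°) = -0.3004, H₀ = 1.8759 rad.
Bracket: H₀ sin φ sin δ + cos φ cos δ sin H₀ = 1.8759×0.48634×0.47498 + 0.87377×0.88000×0.95381 = 0.433336 + 0.733401 = 1.166737.
Q̄ = (S₀/π) × [bracket] = (2925/π) × 1.166737 = 1086.3 W/m².
— Configuration B (φ=+29.1°):
cos H₀ = −tan(+29.1°) tan(-28.000°) = 0.2959, H₀ = 1.2704 rad.
Bracket: H₀ sin φ sin δ + cos φ cos δ sin H₀ = 1.2704×0.48634×-0.46947 + 0.87377×0.88295×0.95520 = -0.290060 + 0.736932 = 0.446872.
Q̄ = (S₀/π) × [bracket] = (2925/π) × 0.446872 = 416.06 W/m².
Ratio Q̄_A / Q̄_B = 1086.3 / 416.06 = 2.611.

Q̄_A / Q̄_B ≈ 2.61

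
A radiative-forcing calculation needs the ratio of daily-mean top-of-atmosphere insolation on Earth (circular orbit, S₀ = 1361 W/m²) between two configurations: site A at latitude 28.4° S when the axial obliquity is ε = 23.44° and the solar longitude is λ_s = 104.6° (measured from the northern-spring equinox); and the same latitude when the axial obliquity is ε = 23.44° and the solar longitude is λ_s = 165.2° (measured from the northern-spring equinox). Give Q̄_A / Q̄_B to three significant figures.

— Configuration A (φ=-28.4°):
Solar declination: sin δ = sin ε · sin λ_s = sin 23.44° × sin 104.6° = 0.38494, so δ = +22.640°.
cos H₀ = −tan(-28.4°) tan(+22.640°) = 0.2255, H₀ = 1.3433 rad.
Bracket: H₀ sin φ sin δ + cos φ cos δ sin H₀ = 1.3433×-0.47562×0.38494 + 0.87965×0.92294×0.97424 = -0.245938 + 0.790951 = 0.545013.
Q̄ = (S₀/π) × [bracket] = (1361/π) × 0.545013 = 236.11 W/m².
— Configuration B (φ=-28.4°):
Solar declination: sin δ = sin ε · sin λ_s = sin 23.44° × sin 165.2° = 0.10161, so δ = +5.832°.
cos H₀ = −tan(-28.4°) tan(+5.832°) = 0.0552, H₀ = 1.5155 rad.
Bracket: H₀ sin φ sin δ + cos φ cos δ sin H₀ = 1.5155×-0.47562×0.10161 + 0.87965×0.99482×0.99847 = -0.073241 + 0.873755 = 0.800514.
Q̄ = (S₀/π) × [bracket] = (1361/π) × 0.800514 = 346.80 W/m².
Ratio Q̄_A / Q̄_B = 236.11 / 346.80 = 0.6808.

Q̄_A / Q̄_B ≈ 0.681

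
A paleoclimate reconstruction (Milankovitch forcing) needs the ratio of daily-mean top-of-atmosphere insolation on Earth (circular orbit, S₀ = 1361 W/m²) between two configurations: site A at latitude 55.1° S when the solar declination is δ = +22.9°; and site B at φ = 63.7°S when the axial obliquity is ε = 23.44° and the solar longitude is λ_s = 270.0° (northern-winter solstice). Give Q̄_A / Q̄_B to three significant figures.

Q̄_A / Q̄_B ≈ 0.111

— Configuration A (φ=-55.1°):
cos H₀ = −tan(-55.1°) tan(+22.900°) = 0.6055, H₀ = 0.9204 rad.
Bracket: H₀ sin φ sin δ + cos φ cos δ sin H₀ = 0.9204×-0.82015×0.38912 + 0.57215×0.92119×0.79583 = -0.293733 + 0.419449 = 0.125716.
Q̄ = (S₀/π) × [bracket] = (1361/π) × 0.125716 = 54.463 W/m².
— Configuration B (φ=-63.7°):
Solar declination: sin δ = sin ε · sin λ_s = sin 23.44° × sin 270.0° = -0.39779, so δ = -23.440°.
cos H₀ = −tan(-63.7°) tan(-23.440°) = -0.8773, H₀ = 2.6409 rad.
Bracket: H₀ sin φ sin δ + cos φ cos δ sin H₀ = 2.6409×-0.89649×-0.39779 + 0.44307×0.91748×0.48002 = 0.941784 + 0.195132 = 1.136916.
Q̄ = (S₀/π) × [bracket] = (1361/π) × 1.136916 = 492.53 W/m².
Ratio Q̄_A / Q̄_B = 54.463 / 492.53 = 0.1106.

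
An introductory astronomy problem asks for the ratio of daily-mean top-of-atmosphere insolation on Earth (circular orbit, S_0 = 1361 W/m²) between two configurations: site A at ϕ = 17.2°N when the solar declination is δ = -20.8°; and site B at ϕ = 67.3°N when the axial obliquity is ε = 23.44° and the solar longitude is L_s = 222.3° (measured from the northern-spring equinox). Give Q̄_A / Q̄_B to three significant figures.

Q̄_A / Q̄_B ≈ 10.6

— Configuration A (ϕ=+17.2°):
cos h₀ = −tan(+17.2°) tan(-20.800°) = 0.1176, h₀ = 1.4529 rad.
Bracket: h₀ sin ϕ sin δ + cos ϕ cos δ sin h₀ = 1.4529×0.29571×-0.35511 + 0.95528×0.93483×0.99306 = -0.152568 + 0.886827 = 0.734259.
Q̄ = (S_0/π) × [bracket] = (1361/π) × 0.734259 = 318.10 W/m².
— Configuration B (ϕ=+67.3°):
Solar declination: sin δ = sin ε · sin L_s = sin 23.44° × sin 222.3° = -0.26772, so δ = -15.528°.
cos h₀ = −tan(+67.3°) tan(-15.528°) = 0.6642, h₀ = 0.8443 rad.
Bracket: h₀ sin ϕ sin δ + cos ϕ cos δ sin h₀ = 0.8443×0.92254×-0.26772 + 0.38591×0.96350×0.74752 = -0.208527 + 0.277946 = 0.069419.
Q̄ = (S_0/π) × [bracket] = (1361/π) × 0.069419 = 30.074 W/m².
Ratio Q̄_A / Q̄_B = 318.10 / 30.074 = 10.58.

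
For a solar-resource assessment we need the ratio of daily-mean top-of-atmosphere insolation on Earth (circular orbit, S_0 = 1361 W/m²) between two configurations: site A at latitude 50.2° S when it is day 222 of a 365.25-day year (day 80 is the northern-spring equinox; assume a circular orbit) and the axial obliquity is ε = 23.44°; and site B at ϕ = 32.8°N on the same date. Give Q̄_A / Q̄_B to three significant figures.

Q̄_A / Q̄_B ≈ 0.328

— Configuration A (ϕ=-50.2°):
Solar longitude: L_s = 360° × (222 − 80)/365.25 = 139.959°.
sin δ = sin 23.44° × sin 139.959° = 0.25591, so δ = +14.828°.
cos h₀ = −tan(-50.2°) tan(+14.828°) = 0.3177, h₀ = 1.2475 rad.
Bracket: h₀ sin ϕ sin δ + cos ϕ cos δ sin h₀ = 1.2475×-0.76828×0.25591 + 0.64011×0.96670×0.94818 = -0.245272 + 0.586728 = 0.341456.
Q̄ = (S_0/π) × [bracket] = (1361/π) × 0.341456 = 147.93 W/m².
— Configuration B (ϕ=+32.8°):
cos h₀ = −tan(+32.8°) tan(+14.828°) = -0.1706, h₀ = 1.7422 rad.
Bracket: h₀ sin ϕ sin δ + cos ϕ cos δ sin h₀ = 1.7422×0.54171×0.25591 + 0.84057×0.96670×0.98534 = 0.241519 + 0.800667 = 1.042186.
Q̄ = (S_0/π) × [bracket] = (1361/π) × 1.042186 = 451.50 W/m².
Ratio Q̄_A / Q̄_B = 147.93 / 451.50 = 0.3276.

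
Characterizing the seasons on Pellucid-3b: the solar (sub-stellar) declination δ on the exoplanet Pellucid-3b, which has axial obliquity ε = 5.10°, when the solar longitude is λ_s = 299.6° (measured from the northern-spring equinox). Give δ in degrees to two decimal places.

sin δ = sin ε · sin λ_s = sin 5.10° × sin 299.6° = -0.077293.
δ = arcsin(-0.077293) = -4.43°.

δ = -4.43°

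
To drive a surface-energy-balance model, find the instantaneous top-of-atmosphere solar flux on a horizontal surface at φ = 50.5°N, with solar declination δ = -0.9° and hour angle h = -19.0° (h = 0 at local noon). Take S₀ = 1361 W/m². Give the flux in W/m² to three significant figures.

cos θ_z = sin φ sin δ + cos φ cos δ cos h = -0.012120 + 0.601350 = 0.589230.
Flux = S₀ · cos θ_z = 1361 × 0.589230 = 801.9 W/m².

802 W/m²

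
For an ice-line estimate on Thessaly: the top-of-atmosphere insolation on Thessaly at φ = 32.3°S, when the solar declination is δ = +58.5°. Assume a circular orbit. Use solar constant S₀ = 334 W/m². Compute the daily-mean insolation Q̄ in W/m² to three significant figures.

cos H₀ = −tan(-32.3°) tan(+58.500°) = 1.0316 ≥ 1 ⇒ polar night, H₀ = 0 and Q̄ = 0.

Q̄ ≈ 0.00 W/m²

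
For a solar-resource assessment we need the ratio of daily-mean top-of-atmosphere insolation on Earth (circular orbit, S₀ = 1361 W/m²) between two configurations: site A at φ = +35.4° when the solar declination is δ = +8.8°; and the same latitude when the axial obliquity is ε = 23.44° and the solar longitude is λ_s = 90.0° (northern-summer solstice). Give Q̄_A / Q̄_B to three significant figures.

— Configuration A (φ=+35.4°):
cos H₀ = −tan(+35.4°) tan(+8.800°) = -0.1100, H₀ = 1.6810 rad.
Bracket: H₀ sin φ sin δ + cos φ cos δ sin H₀ = 1.6810×0.57928×0.15299 + 0.81513×0.98823×0.99393 = 0.148977 + 0.800646 = 0.949623.
Q̄ = (S₀/π) × [bracket] = (1361/π) × 0.949623 = 411.40 W/m².
— Configuration B (φ=+35.4°):
Solar declination: sin δ = sin ε · sin λ_s = sin 23.44° × sin 90.0° = 0.39779, so δ = +23.440°.
cos H₀ = −tan(+35.4°) tan(+23.440°) = -0.3081, H₀ = 1.8840 rad.
Bracket: H₀ sin φ sin δ + cos φ cos δ sin H₀ = 1.8840×0.57928×0.39779 + 0.81513×0.91748×0.95135 = 0.434133 + 0.711482 = 1.145615.
Q̄ = (S₀/π) × [bracket] = (1361/π) × 1.145615 = 496.30 W/m².
Ratio Q̄_A / Q̄_B = 411.40 / 496.30 = 0.8289.

Q̄_A / Q̄_B ≈ 0.829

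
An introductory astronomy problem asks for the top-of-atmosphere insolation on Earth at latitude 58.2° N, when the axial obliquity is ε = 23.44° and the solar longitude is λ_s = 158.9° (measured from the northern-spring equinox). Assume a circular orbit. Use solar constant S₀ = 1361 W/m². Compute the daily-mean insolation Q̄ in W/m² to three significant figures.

Q̄ ≈ 315 W/m²

Solar declination: sin δ = sin ε · sin λ_s = sin 23.44° × sin 158.9° = 0.14320, so δ = +8.233°.
cos H₀ = −tan(+58.2°) tan(+8.233°) = -0.2334, H₀ = 1.8063 rad.
Bracket: H₀ sin φ sin δ + cos φ cos δ sin H₀ = 1.8063×0.84989×0.14320 + 0.52696×0.98969×0.97239 = 0.219834 + 0.507128 = 0.726962.
Q̄ = (S₀/π) × [bracket] = (1361/π) × 0.726962 = 314.9 W/m².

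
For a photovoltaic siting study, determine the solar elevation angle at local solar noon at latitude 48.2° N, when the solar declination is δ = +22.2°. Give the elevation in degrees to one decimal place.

64.0°

At local noon the hour angle is zero, so the zenith angle equals |ϕ − δ| = |+48.2° − (+22.200°)| = 26.000°.
Elevation = 90° − 26.000° = 64.0°.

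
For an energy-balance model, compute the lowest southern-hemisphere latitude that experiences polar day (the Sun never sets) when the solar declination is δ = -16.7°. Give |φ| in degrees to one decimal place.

Polar day requires cos H₀ = −tan φ tan δ ≤ −1, i.e. tan φ tan δ ≥ 1.
The boundary is |tan φ| · |tan δ| = 1, so |φ| = 90° − |δ| = 90° − 16.7° = 73.3° in the southern hemisphere.

|φ| = 73.3°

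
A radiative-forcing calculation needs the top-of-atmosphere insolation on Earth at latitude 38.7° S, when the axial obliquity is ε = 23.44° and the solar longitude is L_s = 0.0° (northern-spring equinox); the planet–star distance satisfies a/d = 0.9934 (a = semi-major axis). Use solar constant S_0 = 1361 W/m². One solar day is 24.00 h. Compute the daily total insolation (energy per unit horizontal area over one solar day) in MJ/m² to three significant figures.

28.8 MJ/m²

Solar declination: sin δ = sin ε · sin L_s = sin 23.44° × sin 0.0° = 0.00000, so δ = +0.000°.
cos h₀ = −tan(-38.7°) tan(+0.000°) = 0.0000, h₀ = 1.5708 rad.
Bracket: h₀ sin ϕ sin δ + cos ϕ cos δ sin h₀ = 1.5708×-0.62524×0.00000 + 0.78043×1.00000×1.00000 = -0.000000 + 0.780430 = 0.780430.
Inverse-square distance factor (a/d)² = 0.9934² = 0.986844.
Q̄ = (S_0/π) × 0.986844 × [bracket] = (1361/π) × 0.986844 × 0.780430 = 333.65 W/m².
Daily total = Q̄ × 24.00 h × 3600 s/h = 333.65 × 24.00 × 3600 / 10⁶ = 28.83 MJ/m².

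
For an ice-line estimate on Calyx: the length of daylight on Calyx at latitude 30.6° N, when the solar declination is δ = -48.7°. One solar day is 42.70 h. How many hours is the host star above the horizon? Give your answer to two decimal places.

cos H₀ = −tan φ · tan δ = −tan(+30.6°) × tan(-48.700°) = 0.6732, so H₀ = 0.8323 rad = 47.69°.
Daylight = 2H₀/(2π) × 42.70 h = (0.8323/π) × 42.70 = 11.31 h.

11.31 h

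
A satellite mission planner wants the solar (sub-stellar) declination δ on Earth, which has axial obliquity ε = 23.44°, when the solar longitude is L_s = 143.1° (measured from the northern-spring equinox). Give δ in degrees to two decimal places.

δ = +13.82°

sin δ = sin ε · sin L_s = sin 23.44° × sin 143.1° = 0.238840.
δ = arcsin(0.238840) = +13.82°.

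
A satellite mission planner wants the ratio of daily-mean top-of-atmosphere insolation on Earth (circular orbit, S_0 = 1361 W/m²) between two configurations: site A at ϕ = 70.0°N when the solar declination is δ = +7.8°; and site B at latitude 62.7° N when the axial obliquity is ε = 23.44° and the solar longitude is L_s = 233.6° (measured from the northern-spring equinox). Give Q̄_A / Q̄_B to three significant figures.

— Configuration A (ϕ=+70.0°):
cos h₀ = −tan(+70.0°) tan(+7.800°) = -0.3764, h₀ = 1.9567 rad.
Bracket: h₀ sin ϕ sin δ + cos ϕ cos δ sin h₀ = 1.9567×0.93969×0.13572 + 0.34202×0.99075×0.92647 = 0.249547 + 0.313940 = 0.563487.
Q̄ = (S_0/π) × [bracket] = (1361/π) × 0.563487 = 244.11 W/m².
— Configuration B (ϕ=+62.7°):
Solar declination: sin δ = sin ε · sin L_s = sin 23.44° × sin 233.6° = -0.32018, so δ = -18.674°.
cos h₀ = −tan(+62.7°) tan(-18.674°) = 0.6548, h₀ = 0.8569 rad.
Bracket: h₀ sin ϕ sin δ + cos ϕ cos δ sin h₀ = 0.8569×0.88862×-0.32018 + 0.45865×0.94736×0.75580 = -0.243804 + 0.328400 = 0.084596.
Q̄ = (S_0/π) × [bracket] = (1361/π) × 0.084596 = 36.649 W/m².
Ratio Q̄_A / Q̄_B = 244.11 / 36.649 = 6.661.

Q̄_A / Q̄_B ≈ 6.66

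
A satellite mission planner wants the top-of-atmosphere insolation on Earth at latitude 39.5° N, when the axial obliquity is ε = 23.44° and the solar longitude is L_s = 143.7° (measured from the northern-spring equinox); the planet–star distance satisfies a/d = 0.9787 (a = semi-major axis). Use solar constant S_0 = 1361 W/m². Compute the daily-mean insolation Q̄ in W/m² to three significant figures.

Q̄ ≈ 415 W/m²

Solar declination: sin δ = sin ε · sin L_s = sin 23.44° × sin 143.7° = 0.23550, so δ = +13.621°.
cos h₀ = −tan(+39.5°) tan(+13.621°) = -0.1997, h₀ = 1.7719 rad.
Bracket: h₀ sin ϕ sin δ + cos ϕ cos δ sin h₀ = 1.7719×0.63608×0.23550 + 0.77162×0.97188×0.97985 = 0.265425 + 0.734811 = 1.000236.
Inverse-square distance factor (a/d)² = 0.9787² = 0.957854.
Q̄ = (S_0/π) × 0.957854 × [bracket] = (1361/π) × 0.957854 × 1.000236 = 415.1 W/m².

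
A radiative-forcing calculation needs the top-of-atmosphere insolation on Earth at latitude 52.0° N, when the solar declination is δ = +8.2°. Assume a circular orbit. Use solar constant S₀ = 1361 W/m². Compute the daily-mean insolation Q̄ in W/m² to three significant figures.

Q̄ ≈ 345 W/m²

cos H₀ = −tan(+52.0°) tan(+8.200°) = -0.1844, H₀ = 1.7563 rad.
Bracket: H₀ sin φ sin δ + cos φ cos δ sin H₀ = 1.7563×0.78801×0.14263 + 0.61566×0.98978×0.98284 = 0.197397 + 0.598911 = 0.796308.
Q̄ = (S₀/π) × [bracket] = (1361/π) × 0.796308 = 345.0 W/m².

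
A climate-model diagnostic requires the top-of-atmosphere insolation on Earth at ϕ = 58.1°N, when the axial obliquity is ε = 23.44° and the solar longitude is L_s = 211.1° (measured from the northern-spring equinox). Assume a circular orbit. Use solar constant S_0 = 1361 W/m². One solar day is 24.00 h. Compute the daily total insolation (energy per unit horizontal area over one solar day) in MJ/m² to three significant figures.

10.2 MJ/m²

Solar declination: sin δ = sin ε · sin L_s = sin 23.44° × sin 211.1° = -0.20547, so δ = -11.857°.
cos h₀ = −tan(+58.1°) tan(-11.857°) = 0.3373, h₀ = 1.2267 rad.
Bracket: h₀ sin ϕ sin δ + cos ϕ cos δ sin h₀ = 1.2267×0.84897×-0.20547 + 0.52844×0.97866×0.94140 = -0.213983 + 0.486857 = 0.272874.
Q̄ = (S_0/π) × [bracket] = (1361/π) × 0.272874 = 118.21 W/m².
Daily total = Q̄ × 24.00 h × 3600 s/h = 118.21 × 24.00 × 3600 / 10⁶ = 10.21 MJ/m².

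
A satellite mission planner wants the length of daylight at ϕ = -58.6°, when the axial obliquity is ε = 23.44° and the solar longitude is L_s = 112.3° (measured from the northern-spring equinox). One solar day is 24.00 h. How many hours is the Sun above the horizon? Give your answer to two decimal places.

6.61 h

Solar declination: sin δ = sin ε · sin L_s = sin 23.44° × sin 112.3° = 0.36804, so δ = +21.595°.
cos h₀ = −tan ϕ · tan δ = −tan(-58.6°) × tan(+21.595°) = 0.6485, so h₀ = 0.8652 rad = 49.57°.
Daylight = 2h₀/(2π) × 24.00 h = (0.8652/π) × 24.00 = 6.61 h.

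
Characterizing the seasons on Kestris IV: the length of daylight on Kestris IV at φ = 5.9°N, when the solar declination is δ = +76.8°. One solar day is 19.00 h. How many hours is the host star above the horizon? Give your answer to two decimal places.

12.26 h

cos H₀ = −tan φ · tan δ = −tan(+5.9°) × tan(+76.800°) = -0.4406, so H₀ = 2.0271 rad = 116.14°.
Daylight = 2H₀/(2π) × 19.00 h = (2.0271/π) × 19.00 = 12.26 h.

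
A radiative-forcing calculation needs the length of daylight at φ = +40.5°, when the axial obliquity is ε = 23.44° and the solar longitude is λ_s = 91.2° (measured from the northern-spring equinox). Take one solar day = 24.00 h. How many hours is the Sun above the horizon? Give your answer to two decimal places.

14.90 h

Solar declination: sin δ = sin ε · sin λ_s = sin 23.44° × sin 91.2° = 0.39770, so δ = +23.435°.
cos H₀ = −tan φ · tan δ = −tan(+40.5°) × tan(+23.435°) = -0.3702, so H₀ = 1.9500 rad = 111.73°.
Daylight = 2H₀/(2π) × 24.00 h = (1.9500/π) × 24.00 = 14.90 h.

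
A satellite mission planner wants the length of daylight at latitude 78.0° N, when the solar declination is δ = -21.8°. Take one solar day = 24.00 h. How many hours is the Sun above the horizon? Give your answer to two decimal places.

0.00 h

cos h₀ = −tan ϕ · tan δ = 1.8817 ≥ 1, so the Sun never rises (polar night) and h₀ = 0.
Daylight = 2h₀/(2π) × 24.00 h = (0.0000/π) × 24.00 = 0.00 h.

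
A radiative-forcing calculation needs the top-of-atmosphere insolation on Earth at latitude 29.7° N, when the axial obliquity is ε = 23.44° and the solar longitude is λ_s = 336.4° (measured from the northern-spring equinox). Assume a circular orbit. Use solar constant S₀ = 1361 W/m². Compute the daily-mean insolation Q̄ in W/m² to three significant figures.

Solar declination: sin δ = sin ε · sin λ_s = sin 23.44° × sin 336.4° = -0.15925, so δ = -9.164°.
cos H₀ = −tan(+29.7°) tan(-9.164°) = 0.0920, H₀ = 1.4787 rad.
Bracket: H₀ sin φ sin δ + cos φ cos δ sin H₀ = 1.4787×0.49546×-0.15925 + 0.86863×0.98724×0.99576 = -0.116672 + 0.853910 = 0.737238.
Q̄ = (S₀/π) × [bracket] = (1361/π) × 0.737238 = 319.4 W/m².

Q̄ ≈ 319 W/m²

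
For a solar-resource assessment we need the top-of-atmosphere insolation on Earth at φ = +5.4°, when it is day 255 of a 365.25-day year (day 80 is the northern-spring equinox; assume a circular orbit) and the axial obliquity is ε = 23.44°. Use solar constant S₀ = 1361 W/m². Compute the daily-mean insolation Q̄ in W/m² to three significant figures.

Q̄ ≈ 434 W/m²

Solar longitude: λ_s = 360° × (255 − 80)/365.25 = 172.485°.
sin δ = sin 23.44° × sin 172.485° = 0.05203, so δ = +2.982°.
cos H₀ = −tan(+5.4°) tan(+2.982°) = -0.0049, H₀ = 1.5757 rad.
Bracket: H₀ sin φ sin δ + cos φ cos δ sin H₀ = 1.5757×0.09411×0.05203 + 0.99556×0.99865×0.99999 = 0.007715 + 0.994206 = 1.001921.
Q̄ = (S₀/π) × [bracket] = (1361/π) × 1.001921 = 434.1 W/m².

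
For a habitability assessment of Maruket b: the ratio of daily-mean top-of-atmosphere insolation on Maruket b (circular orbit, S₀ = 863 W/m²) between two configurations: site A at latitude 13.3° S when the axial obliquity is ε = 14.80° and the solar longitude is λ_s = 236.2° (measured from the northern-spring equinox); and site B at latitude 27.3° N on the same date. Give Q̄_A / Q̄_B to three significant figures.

— Configuration A (φ=-13.3°):
Solar declination: sin δ = sin ε · sin λ_s = sin 14.80° × sin 236.2° = -0.21227, so δ = -12.255°.
cos H₀ = −tan(-13.3°) tan(-12.255°) = -0.0513, H₀ = 1.6222 rad.
Bracket: H₀ sin φ sin δ + cos φ cos δ sin H₀ = 1.6222×-0.23005×-0.21227 + 0.97318×0.97721×0.99868 = 0.079216 + 0.949746 = 1.028962.
Q̄ = (S₀/π) × [bracket] = (863/π) × 1.028962 = 282.66 W/m².
— Configuration B (φ=+27.3°):
cos H₀ = −tan(+27.3°) tan(-12.255°) = 0.1121, H₀ = 1.4584 rad.
Bracket: H₀ sin φ sin δ + cos φ cos δ sin H₀ = 1.4584×0.45865×-0.21227 + 0.88862×0.97721×0.99370 = -0.141986 + 0.862898 = 0.720912.
Q̄ = (S₀/π) × [bracket] = (863/π) × 0.720912 = 198.04 W/m².
Ratio Q̄_A / Q̄_B = 282.66 / 198.04 = 1.427.

Q̄_A / Q̄_B ≈ 1.43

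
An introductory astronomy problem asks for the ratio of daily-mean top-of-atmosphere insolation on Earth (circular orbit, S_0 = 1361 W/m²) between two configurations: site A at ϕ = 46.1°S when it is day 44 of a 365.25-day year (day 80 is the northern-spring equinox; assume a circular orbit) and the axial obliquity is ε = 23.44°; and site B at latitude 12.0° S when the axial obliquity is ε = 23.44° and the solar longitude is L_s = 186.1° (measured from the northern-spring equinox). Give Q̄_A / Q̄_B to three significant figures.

— Configuration A (ϕ=-46.1°):
Solar longitude: L_s = 360° × (44 − 80)/365.25 = -35.483°, i.e. -35.483° + 360° = 324.517°.
sin δ = sin 23.44° × sin 324.517° = -0.23090, so δ = -13.350°.
cos h₀ = −tan(-46.1°) tan(-13.350°) = -0.2466, h₀ = 1.8200 rad.
Bracket: h₀ sin ϕ sin δ + cos ϕ cos δ sin h₀ = 1.8200×-0.72055×-0.23090 + 0.69340×0.97298×0.96912 = 0.302802 + 0.653831 = 0.956633.
Q̄ = (S_0/π) × [bracket] = (1361/π) × 0.956633 = 414.43 W/m².
— Configuration B (ϕ=-12.0°):
Solar declination: sin δ = sin ε · sin L_s = sin 23.44° × sin 186.1° = -0.04227, so δ = -2.423°.
cos h₀ = −tan(-12.0°) tan(-2.423°) = -0.0090, h₀ = 1.5798 rad.
Bracket: h₀ sin ϕ sin δ + cos ϕ cos δ sin h₀ = 1.5798×-0.20791×-0.04227 + 0.97815×0.99911×0.99996 = 0.013884 + 0.977240 = 0.991124.
Q̄ = (S_0/π) × [bracket] = (1361/π) × 0.991124 = 429.37 W/m².
Ratio Q̄_A / Q̄_B = 414.43 / 429.37 = 0.9652.

Q̄_A / Q̄_B ≈ 0.965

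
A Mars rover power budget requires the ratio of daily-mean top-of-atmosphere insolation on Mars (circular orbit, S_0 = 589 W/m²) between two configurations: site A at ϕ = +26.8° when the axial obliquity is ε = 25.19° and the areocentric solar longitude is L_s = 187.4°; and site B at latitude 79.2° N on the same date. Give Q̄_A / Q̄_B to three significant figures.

Q̄_A / Q̄_B ≈ 7.73

— Configuration A (ϕ=+26.8°):
sin δ = sin 25.19° × sin 187.4° = -0.05482, so δ = -3.142°.
cos h₀ = −tan(+26.8°) tan(-3.142°) = 0.0277, h₀ = 1.5431 rad.
Bracket: h₀ sin ϕ sin δ + cos ϕ cos δ sin h₀ = 1.5431×0.45088×-0.05482 + 0.89259×0.99850×0.99962 = -0.038141 + 0.890912 = 0.852771.
Q̄ = (S_0/π) × [bracket] = (589/π) × 0.852771 = 159.88 W/m².
— Configuration B (ϕ=+79.2°):
cos h₀ = −tan(+79.2°) tan(-3.142°) = 0.2878, h₀ = 1.2789 rad.
Bracket: h₀ sin ϕ sin δ + cos ϕ cos δ sin h₀ = 1.2789×0.98229×-0.05482 + 0.18738×0.99850×0.95769 = -0.068868 + 0.179183 = 0.110315.
Q̄ = (S_0/π) × [bracket] = (589/π) × 0.110315 = 20.682 W/m².
Ratio Q̄_A / Q̄_B = 159.88 / 20.682 = 7.730.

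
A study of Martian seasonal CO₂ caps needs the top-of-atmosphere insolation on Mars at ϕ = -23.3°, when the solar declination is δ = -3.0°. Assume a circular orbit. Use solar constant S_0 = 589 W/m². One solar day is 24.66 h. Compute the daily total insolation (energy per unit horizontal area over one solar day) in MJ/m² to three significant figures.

cos h₀ = −tan(-23.3°) tan(-3.000°) = -0.0226, h₀ = 1.5934 rad.
Bracket: h₀ sin ϕ sin δ + cos ϕ cos δ sin h₀ = 1.5934×-0.39555×-0.05234 + 0.91845×0.99863×0.99975 = 0.032988 + 0.916962 = 0.949950.
Q̄ = (S_0/π) × [bracket] = (589/π) × 0.949950 = 178.10 W/m².
Daily total = Q̄ × 24.66 h × 3600 s/h = 178.10 × 24.66 × 3600 / 10⁶ = 15.81 MJ/m².

15.8 MJ/m²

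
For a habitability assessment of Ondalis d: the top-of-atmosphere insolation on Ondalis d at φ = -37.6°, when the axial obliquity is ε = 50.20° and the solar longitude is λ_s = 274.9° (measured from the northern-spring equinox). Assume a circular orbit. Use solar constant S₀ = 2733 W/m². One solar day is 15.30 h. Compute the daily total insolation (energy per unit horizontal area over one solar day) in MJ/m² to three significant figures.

Solar declination: sin δ = sin ε · sin λ_s = sin 50.20° × sin 274.9° = -0.76548, so δ = -49.949°.
cos H₀ = −tan(-37.6°) tan(-49.949°) = -0.9161, H₀ = 2.7291 rad.
Bracket: H₀ sin φ sin δ + cos φ cos δ sin H₀ = 2.7291×-0.61015×-0.76548 + 0.79229×0.64346×0.40089 = 1.274647 + 0.204376 = 1.479023.
Q̄ = (S₀/π) × [bracket] = (2733/π) × 1.479023 = 1286.7 W/m².
Daily total = Q̄ × 15.30 h × 3600 s/h = 1286.7 × 15.30 × 3600 / 10⁶ = 70.87 MJ/m².

70.9 MJ/m²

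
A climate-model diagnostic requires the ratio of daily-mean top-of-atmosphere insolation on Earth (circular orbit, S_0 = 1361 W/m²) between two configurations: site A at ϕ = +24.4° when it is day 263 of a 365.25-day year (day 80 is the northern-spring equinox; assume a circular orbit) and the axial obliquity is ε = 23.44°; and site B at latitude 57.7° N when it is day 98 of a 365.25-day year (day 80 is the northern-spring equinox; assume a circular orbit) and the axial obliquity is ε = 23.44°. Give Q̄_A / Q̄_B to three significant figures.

Q̄_A / Q̄_B ≈ 1.30

— Configuration A (ϕ=+24.4°):
Solar longitude: L_s = 360° × (263 − 80)/365.25 = 180.370°.
sin δ = sin 23.44° × sin 180.370° = -0.00257, so δ = -0.147°.
cos h₀ = −tan(+24.4°) tan(-0.147°) = 0.0012, h₀ = 1.5696 rad.
Bracket: h₀ sin ϕ sin δ + cos ϕ cos δ sin h₀ = 1.5696×0.41310×-0.00257 + 0.91068×1.00000×1.00000 = -0.001666 + 0.910680 = 0.909014.
Q̄ = (S_0/π) × [bracket] = (1361/π) × 0.909014 = 393.80 W/m².
— Configuration B (ϕ=+57.7°):
Solar longitude: L_s = 360° × (98 − 80)/365.25 = 17.741°.
sin δ = sin 23.44° × sin 17.741° = 0.12121, so δ = +6.962°.
cos h₀ = −tan(+57.7°) tan(+6.962°) = -0.1932, h₀ = 1.7652 rad.
Bracket: h₀ sin ϕ sin δ + cos ϕ cos δ sin h₀ = 1.7652×0.84526×0.12121 + 0.53435×0.99263×0.98117 = 0.180852 + 0.520424 = 0.701276.
Q̄ = (S_0/π) × [bracket] = (1361/π) × 0.701276 = 303.81 W/m².
Ratio Q̄_A / Q̄_B = 393.80 / 303.81 = 1.296.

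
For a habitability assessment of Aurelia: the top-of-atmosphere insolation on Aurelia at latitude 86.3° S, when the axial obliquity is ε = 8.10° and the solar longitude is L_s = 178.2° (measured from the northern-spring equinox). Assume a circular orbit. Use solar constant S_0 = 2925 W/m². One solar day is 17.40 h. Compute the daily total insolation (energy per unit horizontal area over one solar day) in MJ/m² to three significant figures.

Solar declination: sin δ = sin ε · sin L_s = sin 8.10° × sin 178.2° = 0.00443, so δ = +0.254°.
cos h₀ = −tan(-86.3°) tan(+0.254°) = 0.0684, h₀ = 1.5023 rad.
Bracket: h₀ sin ϕ sin δ + cos ϕ cos δ sin h₀ = 1.5023×-0.99792×0.00443 + 0.06453×0.99999×0.99766 = -0.006641 + 0.064378 = 0.057737.
Q̄ = (S_0/π) × [bracket] = (2925/π) × 0.057737 = 53.756 W/m².
Daily total = Q̄ × 17.40 h × 3600 s/h = 53.756 × 17.40 × 3600 / 10⁶ = 3.367 MJ/m².

3.37 MJ/m²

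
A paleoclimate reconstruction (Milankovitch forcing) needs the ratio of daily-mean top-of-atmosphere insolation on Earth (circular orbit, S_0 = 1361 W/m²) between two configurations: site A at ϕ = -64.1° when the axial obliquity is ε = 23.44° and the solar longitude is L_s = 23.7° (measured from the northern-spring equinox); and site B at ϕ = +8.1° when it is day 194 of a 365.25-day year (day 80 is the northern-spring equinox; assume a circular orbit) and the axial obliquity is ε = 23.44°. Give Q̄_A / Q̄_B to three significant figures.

— Configuration A (ϕ=-64.1°):
Solar declination: sin δ = sin ε · sin L_s = sin 23.44° × sin 23.7° = 0.15989, so δ = +9.201°.
cos h₀ = −tan(-64.1°) tan(+9.201°) = 0.3336, h₀ = 1.2307 rad.
Bracket: h₀ sin ϕ sin δ + cos ϕ cos δ sin h₀ = 1.2307×-0.89956×0.15989 + 0.43680×0.98713×0.94272 = -0.177012 + 0.406480 = 0.229468.
Q̄ = (S_0/π) × [bracket] = (1361/π) × 0.229468 = 99.410 W/m².
— Configuration B (ϕ=+8.1°):
Solar longitude: L_s = 360° × (194 − 80)/365.25 = 112.361°.
sin δ = sin 23.44° × sin 112.361° = 0.36788, so δ = +21.585°.
cos h₀ = −tan(+8.1°) tan(+21.585°) = -0.0563, h₀ = 1.6271 rad.
Bracket: h₀ sin ϕ sin δ + cos ϕ cos δ sin h₀ = 1.6271×0.14090×0.36788 + 0.99002×0.92987×0.99841 = 0.084340 + 0.919126 = 1.003466.
Q̄ = (S_0/π) × [bracket] = (1361/π) × 1.003466 = 434.72 W/m².
Ratio Q̄_A / Q̄_B = 99.410 / 434.72 = 0.2287.

Q̄_A / Q̄_B ≈ 0.229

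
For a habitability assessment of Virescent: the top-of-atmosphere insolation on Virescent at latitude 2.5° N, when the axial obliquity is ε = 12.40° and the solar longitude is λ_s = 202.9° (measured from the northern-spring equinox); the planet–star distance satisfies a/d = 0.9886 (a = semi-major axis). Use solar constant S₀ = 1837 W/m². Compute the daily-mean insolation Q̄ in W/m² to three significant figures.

Q̄ ≈ 566 W/m²

Solar declination: sin δ = sin ε · sin λ_s = sin 12.40° × sin 202.9° = -0.08356, so δ = -4.793°.
cos H₀ = −tan(+2.5°) tan(-4.793°) = 0.0037, H₀ = 1.5671 rad.
Bracket: H₀ sin φ sin δ + cos φ cos δ sin H₀ = 1.5671×0.04362×-0.08356 + 0.99905×0.99650×0.99999 = -0.005712 + 0.995543 = 0.989831.
Inverse-square distance factor (a/d)² = 0.9886² = 0.977330.
Q̄ = (S₀/π) × 0.977330 × [bracket] = (1837/π) × 0.977330 × 0.989831 = 565.7 W/m².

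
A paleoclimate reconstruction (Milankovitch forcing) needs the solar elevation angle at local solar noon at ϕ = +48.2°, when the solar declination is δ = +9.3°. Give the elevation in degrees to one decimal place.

51.1°

At local noon the hour angle is zero, so the zenith angle equals |ϕ − δ| = |+48.2° − (+9.300°)| = 38.900°.
Elevation = 90° − 38.900° = 51.1°.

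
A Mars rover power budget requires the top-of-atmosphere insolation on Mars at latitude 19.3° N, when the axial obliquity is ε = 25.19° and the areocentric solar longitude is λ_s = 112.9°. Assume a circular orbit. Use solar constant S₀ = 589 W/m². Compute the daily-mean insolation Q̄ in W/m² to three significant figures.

Q̄ ≈ 203 W/m²

sin δ = sin 25.19° × sin 112.9° = 0.39208, so δ = +23.084°.
cos H₀ = −tan(+19.3°) tan(+23.084°) = -0.1493, H₀ = 1.7206 rad.
Bracket: H₀ sin φ sin δ + cos φ cos δ sin H₀ = 1.7206×0.33051×0.39208 + 0.94380×0.91993×0.98880 = 0.222966 + 0.858506 = 1.081472.
Q̄ = (S₀/π) × [bracket] = (589/π) × 1.081472 = 202.8 W/m².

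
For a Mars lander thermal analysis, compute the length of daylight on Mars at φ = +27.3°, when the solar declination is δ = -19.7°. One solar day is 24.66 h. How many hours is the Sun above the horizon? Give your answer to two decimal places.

10.87 h

cos H₀ = −tan φ · tan δ = −tan(+27.3°) × tan(-19.700°) = 0.1848, so H₀ = 1.3849 rad = 79.35°.
Daylight = 2H₀/(2π) × 24.66 h = (1.3849/π) × 24.66 = 10.87 h.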